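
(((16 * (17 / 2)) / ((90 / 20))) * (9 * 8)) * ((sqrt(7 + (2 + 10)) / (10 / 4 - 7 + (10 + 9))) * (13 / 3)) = 56576 * sqrt(19) / 87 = 2834.59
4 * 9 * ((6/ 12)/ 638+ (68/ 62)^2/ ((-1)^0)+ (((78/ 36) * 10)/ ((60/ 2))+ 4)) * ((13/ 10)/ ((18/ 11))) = 850189379/ 5016420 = 169.48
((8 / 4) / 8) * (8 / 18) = 1 / 9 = 0.11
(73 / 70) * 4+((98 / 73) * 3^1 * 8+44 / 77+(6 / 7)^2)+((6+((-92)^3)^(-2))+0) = 473876135230375389 / 10844659199037440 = 43.70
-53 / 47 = -1.13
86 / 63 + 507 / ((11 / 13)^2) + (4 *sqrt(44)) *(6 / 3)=16 *sqrt(11) + 5408435 / 7623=762.56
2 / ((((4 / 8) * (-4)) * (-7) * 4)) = 1 / 28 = 0.04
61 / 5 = 12.20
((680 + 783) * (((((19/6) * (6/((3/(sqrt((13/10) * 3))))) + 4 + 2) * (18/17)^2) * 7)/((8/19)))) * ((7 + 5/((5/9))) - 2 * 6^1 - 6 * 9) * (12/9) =-332730090 * sqrt(390)/289 - 3152179800/289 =-33643849.77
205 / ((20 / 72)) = 738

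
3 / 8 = 0.38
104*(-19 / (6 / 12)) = -3952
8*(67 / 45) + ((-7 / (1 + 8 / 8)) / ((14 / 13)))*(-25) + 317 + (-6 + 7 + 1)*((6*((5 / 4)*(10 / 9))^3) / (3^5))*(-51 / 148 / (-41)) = 489883173907 / 1194364440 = 410.16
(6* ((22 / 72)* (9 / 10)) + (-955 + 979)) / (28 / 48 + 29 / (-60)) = 513 / 2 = 256.50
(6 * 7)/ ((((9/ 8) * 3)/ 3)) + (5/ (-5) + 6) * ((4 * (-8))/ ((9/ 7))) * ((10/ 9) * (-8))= 92624/ 81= 1143.51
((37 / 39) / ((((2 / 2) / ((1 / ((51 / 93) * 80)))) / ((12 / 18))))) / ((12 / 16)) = 1147 / 59670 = 0.02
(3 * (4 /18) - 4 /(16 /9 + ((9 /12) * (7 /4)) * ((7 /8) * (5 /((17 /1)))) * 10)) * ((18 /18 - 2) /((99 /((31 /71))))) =512678 /1064535021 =0.00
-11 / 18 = -0.61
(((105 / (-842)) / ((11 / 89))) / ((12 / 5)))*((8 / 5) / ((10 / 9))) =-5607 / 9262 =-0.61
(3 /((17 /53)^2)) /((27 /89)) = 250001 /2601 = 96.12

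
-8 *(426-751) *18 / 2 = 23400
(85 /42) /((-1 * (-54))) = 85 /2268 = 0.04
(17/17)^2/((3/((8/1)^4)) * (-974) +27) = 0.04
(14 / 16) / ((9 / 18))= 7 / 4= 1.75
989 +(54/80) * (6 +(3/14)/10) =5561161/5600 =993.06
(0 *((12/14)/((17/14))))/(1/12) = 0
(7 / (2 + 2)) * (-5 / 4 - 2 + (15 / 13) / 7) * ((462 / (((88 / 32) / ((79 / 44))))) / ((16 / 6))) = -5589171 / 9152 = -610.70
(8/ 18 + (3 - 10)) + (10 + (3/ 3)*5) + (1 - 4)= 49/ 9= 5.44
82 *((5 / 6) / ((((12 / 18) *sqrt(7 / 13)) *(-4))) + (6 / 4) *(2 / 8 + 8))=4059 / 4 - 205 *sqrt(91) / 56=979.83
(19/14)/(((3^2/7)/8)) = 76/9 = 8.44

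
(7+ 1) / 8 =1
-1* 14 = -14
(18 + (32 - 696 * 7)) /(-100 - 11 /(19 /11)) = 91618 /2021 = 45.33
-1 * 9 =-9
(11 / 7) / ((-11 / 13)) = -1.86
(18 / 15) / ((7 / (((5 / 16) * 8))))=3 / 7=0.43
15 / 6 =5 / 2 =2.50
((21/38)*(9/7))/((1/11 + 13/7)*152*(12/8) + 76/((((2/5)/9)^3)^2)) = 1848/25646642608325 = 0.00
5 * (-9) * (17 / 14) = -765 / 14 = -54.64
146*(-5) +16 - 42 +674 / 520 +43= -185043 / 260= -711.70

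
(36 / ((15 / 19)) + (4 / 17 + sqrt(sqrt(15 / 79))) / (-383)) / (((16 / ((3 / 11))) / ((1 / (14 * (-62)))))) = -556683 / 621670280 + 3 * 15^(1 / 4) * 79^(3 / 4) / 4622301376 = -0.00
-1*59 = -59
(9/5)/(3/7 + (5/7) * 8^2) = 63/1615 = 0.04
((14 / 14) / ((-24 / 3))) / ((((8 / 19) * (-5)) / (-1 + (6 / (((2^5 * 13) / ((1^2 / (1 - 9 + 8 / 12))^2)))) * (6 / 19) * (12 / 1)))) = -238853 / 4026880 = -0.06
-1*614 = -614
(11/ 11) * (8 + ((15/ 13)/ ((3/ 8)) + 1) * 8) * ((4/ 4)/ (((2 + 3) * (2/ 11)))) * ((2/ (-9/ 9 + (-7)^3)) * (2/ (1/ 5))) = -1452/ 559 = -2.60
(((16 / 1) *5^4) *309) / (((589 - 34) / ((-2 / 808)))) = -51500 / 3737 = -13.78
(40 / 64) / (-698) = -5 / 5584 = -0.00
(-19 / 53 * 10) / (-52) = 95 / 1378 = 0.07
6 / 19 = 0.32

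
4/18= 2/9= 0.22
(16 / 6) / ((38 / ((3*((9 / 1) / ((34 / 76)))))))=72 / 17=4.24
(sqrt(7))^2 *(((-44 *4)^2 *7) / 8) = 189728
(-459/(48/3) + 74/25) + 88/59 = -571969/23600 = -24.24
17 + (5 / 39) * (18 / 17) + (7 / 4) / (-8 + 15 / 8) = 26067 / 1547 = 16.85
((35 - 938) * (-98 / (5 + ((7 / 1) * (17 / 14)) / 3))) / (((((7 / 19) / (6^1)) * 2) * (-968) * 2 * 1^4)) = -1080891 / 22748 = -47.52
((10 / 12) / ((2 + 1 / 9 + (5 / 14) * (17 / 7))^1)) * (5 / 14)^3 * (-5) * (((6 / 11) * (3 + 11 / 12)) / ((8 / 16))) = -440625 / 1618232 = -0.27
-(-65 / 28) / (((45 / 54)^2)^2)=4212 / 875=4.81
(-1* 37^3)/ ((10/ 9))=-455877/ 10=-45587.70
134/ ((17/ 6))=804/ 17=47.29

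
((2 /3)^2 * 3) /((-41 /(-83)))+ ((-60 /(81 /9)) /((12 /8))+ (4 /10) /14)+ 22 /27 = -34943 /38745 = -0.90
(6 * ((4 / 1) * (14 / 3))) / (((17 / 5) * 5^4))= 0.05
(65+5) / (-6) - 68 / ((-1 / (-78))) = -15947 / 3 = -5315.67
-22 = -22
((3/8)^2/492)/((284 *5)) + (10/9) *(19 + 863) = 980.00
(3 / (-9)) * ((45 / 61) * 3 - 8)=353 / 183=1.93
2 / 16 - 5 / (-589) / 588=86593 / 692664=0.13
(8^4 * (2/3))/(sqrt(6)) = 4096 * sqrt(6)/9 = 1114.79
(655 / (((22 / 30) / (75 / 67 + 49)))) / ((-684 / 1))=-65.45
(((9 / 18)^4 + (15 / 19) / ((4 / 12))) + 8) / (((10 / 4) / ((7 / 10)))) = 22197 / 7600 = 2.92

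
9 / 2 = 4.50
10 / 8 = 5 / 4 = 1.25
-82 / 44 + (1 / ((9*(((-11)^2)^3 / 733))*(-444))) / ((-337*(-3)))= -13338098552731 / 7157028491316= -1.86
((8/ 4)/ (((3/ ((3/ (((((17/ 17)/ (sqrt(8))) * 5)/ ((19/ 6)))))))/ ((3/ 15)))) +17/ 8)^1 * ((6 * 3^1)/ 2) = 25.57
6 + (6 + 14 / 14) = 13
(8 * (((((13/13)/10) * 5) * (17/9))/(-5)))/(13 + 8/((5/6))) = -68/1017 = -0.07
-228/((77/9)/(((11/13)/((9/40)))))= -9120/91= -100.22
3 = 3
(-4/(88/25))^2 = 625/484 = 1.29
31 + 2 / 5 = 157 / 5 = 31.40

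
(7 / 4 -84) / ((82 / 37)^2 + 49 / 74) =-450401 / 30522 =-14.76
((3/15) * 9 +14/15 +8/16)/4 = 97/120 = 0.81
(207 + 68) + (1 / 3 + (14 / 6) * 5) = 287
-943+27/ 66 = -20737/ 22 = -942.59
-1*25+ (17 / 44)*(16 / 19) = -5157 / 209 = -24.67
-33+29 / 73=-32.60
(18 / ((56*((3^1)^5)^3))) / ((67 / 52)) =13 / 747737487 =0.00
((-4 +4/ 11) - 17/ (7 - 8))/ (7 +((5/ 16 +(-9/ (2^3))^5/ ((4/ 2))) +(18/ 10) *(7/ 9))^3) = 5172102697058304000/ 2916011632588138073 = 1.77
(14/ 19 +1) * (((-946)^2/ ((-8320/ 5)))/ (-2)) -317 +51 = 3178129/ 15808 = 201.05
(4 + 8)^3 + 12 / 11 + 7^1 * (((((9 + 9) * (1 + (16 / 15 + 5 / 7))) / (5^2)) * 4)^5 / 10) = 99936162993558347724 / 4029998779296875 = 24798.06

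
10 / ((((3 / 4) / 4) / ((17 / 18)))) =1360 / 27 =50.37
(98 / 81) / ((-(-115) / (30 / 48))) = 49 / 7452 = 0.01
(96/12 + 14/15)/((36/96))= 1072/45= 23.82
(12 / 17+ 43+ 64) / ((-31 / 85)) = -9155 / 31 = -295.32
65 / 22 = 2.95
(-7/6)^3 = -343/216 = -1.59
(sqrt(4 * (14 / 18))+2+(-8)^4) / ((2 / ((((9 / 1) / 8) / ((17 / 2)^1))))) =3 * sqrt(7) / 68+18441 / 68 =271.31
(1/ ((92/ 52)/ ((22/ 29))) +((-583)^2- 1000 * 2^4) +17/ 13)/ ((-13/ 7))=-19659196032/ 112723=-174402.70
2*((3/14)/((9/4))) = 4/21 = 0.19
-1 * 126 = -126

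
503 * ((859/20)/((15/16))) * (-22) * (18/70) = -114068328/875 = -130363.80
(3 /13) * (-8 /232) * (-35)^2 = -3675 /377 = -9.75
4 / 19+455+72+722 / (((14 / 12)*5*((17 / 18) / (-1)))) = 4478571 / 11305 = 396.16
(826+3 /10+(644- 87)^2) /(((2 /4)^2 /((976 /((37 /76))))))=461486429056 /185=2494521238.14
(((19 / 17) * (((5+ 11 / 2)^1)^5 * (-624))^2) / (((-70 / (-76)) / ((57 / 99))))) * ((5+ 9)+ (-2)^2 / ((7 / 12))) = 86414871727157319801 / 935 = 92422322702842053.26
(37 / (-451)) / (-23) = 37 / 10373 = 0.00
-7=-7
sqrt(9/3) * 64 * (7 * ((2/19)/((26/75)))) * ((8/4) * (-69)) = -32514.87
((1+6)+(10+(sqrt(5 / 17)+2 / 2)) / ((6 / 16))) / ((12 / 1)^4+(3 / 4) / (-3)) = 32 * sqrt(85) / 4230093+436 / 248829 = 0.00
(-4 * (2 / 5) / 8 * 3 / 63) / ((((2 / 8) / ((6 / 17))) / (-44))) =352 / 595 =0.59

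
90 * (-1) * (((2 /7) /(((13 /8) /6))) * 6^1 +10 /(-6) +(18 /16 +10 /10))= -222375 /364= -610.92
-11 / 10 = -1.10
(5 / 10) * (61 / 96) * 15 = 305 / 64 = 4.77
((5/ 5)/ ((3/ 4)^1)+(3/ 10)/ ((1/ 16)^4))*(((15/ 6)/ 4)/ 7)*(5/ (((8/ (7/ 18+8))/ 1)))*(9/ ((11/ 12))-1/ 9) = 4863395165/ 54432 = 89348.09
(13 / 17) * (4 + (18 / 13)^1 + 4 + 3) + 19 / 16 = 2899 / 272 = 10.66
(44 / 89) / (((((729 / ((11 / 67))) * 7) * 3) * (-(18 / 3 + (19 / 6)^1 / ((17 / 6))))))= -68 / 91287567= -0.00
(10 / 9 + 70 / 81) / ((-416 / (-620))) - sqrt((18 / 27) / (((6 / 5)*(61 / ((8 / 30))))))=3100 / 1053 - 2*sqrt(183) / 549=2.89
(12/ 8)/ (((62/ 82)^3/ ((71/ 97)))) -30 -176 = -1175887351/ 5779454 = -203.46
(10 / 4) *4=10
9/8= 1.12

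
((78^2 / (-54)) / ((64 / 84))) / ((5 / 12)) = -3549 / 10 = -354.90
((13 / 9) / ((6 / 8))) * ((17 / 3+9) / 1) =2288 / 81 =28.25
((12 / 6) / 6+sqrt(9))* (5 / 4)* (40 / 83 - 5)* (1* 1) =-3125 / 166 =-18.83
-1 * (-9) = 9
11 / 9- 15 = -124 / 9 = -13.78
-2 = -2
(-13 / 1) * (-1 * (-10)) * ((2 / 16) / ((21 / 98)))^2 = -3185 / 72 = -44.24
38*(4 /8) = 19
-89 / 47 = -1.89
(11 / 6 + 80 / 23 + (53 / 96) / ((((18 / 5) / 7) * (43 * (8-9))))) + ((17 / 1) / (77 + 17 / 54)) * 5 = 6.39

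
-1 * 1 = -1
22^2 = 484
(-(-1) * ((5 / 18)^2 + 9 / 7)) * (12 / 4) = 3091 / 756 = 4.09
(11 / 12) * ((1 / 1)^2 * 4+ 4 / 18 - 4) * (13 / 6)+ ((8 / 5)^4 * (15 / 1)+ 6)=4242187 / 40500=104.75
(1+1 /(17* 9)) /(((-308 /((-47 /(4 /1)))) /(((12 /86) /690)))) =47 /6052680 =0.00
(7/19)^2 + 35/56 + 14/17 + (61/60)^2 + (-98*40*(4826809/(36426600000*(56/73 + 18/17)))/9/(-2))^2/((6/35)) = 395876540758957158960017657/151136475449251750920000000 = 2.62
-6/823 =-0.01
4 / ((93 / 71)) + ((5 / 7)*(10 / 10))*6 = 4778 / 651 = 7.34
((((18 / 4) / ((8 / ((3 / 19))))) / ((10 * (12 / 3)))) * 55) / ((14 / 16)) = 297 / 2128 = 0.14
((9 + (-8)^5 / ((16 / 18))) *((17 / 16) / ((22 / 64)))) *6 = -7518420 / 11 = -683492.73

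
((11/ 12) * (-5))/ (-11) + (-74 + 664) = 7085/ 12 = 590.42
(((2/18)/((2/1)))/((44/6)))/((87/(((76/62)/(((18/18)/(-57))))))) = -361/59334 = -0.01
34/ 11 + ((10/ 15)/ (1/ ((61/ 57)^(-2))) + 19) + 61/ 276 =258632795/ 11296956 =22.89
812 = 812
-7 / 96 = -0.07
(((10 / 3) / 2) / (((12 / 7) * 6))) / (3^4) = 35 / 17496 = 0.00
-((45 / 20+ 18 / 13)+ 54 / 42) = -1791 / 364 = -4.92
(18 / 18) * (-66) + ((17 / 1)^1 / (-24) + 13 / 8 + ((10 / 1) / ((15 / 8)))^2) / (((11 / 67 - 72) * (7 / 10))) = -5768429 / 86634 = -66.58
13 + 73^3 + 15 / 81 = 10503815 / 27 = 389030.19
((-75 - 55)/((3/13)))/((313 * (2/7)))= -5915/939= -6.30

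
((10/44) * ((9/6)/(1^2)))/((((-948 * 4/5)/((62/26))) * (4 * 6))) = -775/17352192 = -0.00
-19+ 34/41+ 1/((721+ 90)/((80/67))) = -40477785/2227817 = -18.17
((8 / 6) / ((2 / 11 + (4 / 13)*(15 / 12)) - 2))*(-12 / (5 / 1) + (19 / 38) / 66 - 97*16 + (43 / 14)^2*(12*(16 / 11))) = 584271103 / 452025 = 1292.56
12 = 12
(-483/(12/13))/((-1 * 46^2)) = 91/368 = 0.25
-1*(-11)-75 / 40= 9.12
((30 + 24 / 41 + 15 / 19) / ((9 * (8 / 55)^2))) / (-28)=-24644675 / 4187904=-5.88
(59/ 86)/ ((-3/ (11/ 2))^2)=2.31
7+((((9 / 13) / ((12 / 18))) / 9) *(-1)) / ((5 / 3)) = 901 / 130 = 6.93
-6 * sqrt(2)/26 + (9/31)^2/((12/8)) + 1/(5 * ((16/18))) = 10809/38440-3 * sqrt(2)/13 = -0.05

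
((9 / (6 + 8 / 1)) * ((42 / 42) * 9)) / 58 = 81 / 812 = 0.10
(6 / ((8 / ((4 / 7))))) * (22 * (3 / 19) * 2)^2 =52272 / 2527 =20.69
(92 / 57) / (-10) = -46 / 285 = -0.16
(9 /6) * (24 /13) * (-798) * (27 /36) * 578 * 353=-4396116564 /13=-338162812.62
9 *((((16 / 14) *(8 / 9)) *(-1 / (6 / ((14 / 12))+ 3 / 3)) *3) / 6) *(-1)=32 / 43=0.74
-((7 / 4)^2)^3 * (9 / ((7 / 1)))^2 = -194481 / 4096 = -47.48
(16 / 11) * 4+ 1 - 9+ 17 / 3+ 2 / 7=871 / 231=3.77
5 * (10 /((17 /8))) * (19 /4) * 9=17100 /17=1005.88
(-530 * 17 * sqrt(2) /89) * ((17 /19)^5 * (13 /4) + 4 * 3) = -618585572965 * sqrt(2) /440745622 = -1984.85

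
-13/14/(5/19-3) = 19/56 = 0.34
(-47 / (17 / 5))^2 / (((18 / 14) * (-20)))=-77315 / 10404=-7.43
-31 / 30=-1.03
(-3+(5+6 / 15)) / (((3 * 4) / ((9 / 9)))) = 1 / 5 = 0.20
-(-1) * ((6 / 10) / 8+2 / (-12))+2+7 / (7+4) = 3359 / 1320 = 2.54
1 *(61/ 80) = 61/ 80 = 0.76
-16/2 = -8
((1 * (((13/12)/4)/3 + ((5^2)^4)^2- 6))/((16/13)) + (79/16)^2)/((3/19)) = 2713623047303507/3456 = 785191853965.14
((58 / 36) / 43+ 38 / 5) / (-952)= -29557 / 3684240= -0.01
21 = 21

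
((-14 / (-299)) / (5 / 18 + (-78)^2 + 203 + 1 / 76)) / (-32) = -1197 / 5143406372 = -0.00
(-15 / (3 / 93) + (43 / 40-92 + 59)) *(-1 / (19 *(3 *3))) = 19877 / 6840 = 2.91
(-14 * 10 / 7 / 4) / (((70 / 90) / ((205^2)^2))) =-11353504017.86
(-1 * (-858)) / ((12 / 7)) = 1001 / 2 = 500.50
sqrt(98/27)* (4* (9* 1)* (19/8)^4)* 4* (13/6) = 11859211* sqrt(6)/1536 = 18912.12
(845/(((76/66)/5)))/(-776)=-139425/29488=-4.73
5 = 5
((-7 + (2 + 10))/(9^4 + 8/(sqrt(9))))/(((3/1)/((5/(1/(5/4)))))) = 125/78764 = 0.00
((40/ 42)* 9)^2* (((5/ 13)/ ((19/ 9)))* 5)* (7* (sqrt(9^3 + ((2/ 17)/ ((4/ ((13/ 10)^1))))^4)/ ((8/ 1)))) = 1581.12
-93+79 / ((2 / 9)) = 525 / 2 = 262.50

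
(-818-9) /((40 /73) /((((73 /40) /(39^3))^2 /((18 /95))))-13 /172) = -1051371348812 /139443592659829601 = -0.00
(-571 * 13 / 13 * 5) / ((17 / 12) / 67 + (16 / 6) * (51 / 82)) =-1699.73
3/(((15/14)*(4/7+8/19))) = 931/330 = 2.82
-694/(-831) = 0.84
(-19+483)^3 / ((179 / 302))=30168997888 / 179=168541887.64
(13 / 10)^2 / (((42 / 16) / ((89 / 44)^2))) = 1338649 / 508200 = 2.63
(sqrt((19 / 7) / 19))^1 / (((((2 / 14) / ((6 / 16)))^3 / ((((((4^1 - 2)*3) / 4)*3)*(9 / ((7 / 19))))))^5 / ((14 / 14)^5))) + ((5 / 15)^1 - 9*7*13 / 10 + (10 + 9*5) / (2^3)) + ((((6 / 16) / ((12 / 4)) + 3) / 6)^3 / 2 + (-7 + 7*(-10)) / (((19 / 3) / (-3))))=-801570217 / 21012480 + 4999128268292402480234106845751*sqrt(7) / 1125899906842624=11747447610246053.25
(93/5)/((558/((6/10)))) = 0.02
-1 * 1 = -1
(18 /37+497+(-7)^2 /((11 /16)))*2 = 462970 /407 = 1137.52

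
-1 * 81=-81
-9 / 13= -0.69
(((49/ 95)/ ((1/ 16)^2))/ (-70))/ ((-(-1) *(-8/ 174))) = 41.03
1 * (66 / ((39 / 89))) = 1958 / 13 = 150.62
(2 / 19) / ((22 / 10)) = 10 / 209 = 0.05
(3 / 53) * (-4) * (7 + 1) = -96 / 53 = -1.81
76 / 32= 19 / 8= 2.38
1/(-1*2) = -0.50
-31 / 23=-1.35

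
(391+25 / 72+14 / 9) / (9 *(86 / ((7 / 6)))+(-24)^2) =198023 / 624672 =0.32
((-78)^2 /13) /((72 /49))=318.50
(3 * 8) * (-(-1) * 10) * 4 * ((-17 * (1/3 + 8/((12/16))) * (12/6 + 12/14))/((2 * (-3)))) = 598400/7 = 85485.71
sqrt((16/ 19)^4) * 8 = 2048/ 361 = 5.67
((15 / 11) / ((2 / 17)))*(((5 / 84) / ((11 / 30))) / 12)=2125 / 13552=0.16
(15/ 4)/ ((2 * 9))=5/ 24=0.21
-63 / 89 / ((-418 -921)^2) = -63 / 159569969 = -0.00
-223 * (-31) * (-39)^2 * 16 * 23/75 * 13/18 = 2794566424/75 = 37260885.65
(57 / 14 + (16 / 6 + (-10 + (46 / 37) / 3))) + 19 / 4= 1971 / 1036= 1.90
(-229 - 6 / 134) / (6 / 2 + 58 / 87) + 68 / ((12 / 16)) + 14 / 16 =514277 / 17688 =29.07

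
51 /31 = 1.65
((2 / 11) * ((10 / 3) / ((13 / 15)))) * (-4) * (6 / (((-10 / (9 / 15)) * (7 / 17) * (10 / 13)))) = 1224 / 385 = 3.18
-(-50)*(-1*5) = -250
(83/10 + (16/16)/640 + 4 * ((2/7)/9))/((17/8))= 339839/85680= 3.97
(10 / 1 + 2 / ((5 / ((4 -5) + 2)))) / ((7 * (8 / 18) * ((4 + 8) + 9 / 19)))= 741 / 2765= 0.27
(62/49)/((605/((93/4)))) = 2883/59290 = 0.05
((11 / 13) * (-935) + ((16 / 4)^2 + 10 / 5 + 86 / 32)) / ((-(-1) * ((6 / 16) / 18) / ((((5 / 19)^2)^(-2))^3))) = -1064097626954357290131 / 3173828125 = -335272606154.23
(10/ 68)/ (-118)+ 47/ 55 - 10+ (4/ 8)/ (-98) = -24738101/ 2703085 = -9.15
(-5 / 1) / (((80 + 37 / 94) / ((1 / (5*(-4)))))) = 47 / 15114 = 0.00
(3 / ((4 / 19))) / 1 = 57 / 4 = 14.25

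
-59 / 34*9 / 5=-531 / 170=-3.12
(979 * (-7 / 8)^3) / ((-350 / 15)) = 143913 / 5120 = 28.11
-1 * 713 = -713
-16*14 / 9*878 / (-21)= 28096 / 27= 1040.59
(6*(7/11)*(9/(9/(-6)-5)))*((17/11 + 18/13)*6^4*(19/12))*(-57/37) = 37049984496/756613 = 48968.21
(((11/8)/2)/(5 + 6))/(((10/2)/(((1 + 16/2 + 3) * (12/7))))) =9/35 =0.26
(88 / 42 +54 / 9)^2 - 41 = 10819 / 441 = 24.53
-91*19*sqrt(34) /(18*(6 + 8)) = -247*sqrt(34) /36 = -40.01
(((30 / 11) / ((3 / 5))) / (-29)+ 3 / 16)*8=157 / 638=0.25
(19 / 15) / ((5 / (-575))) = -437 / 3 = -145.67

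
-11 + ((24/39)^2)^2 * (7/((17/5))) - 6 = -8110769/485537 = -16.70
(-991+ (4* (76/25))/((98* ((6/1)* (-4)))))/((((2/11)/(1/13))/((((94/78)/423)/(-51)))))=1178276/50307075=0.02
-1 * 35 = -35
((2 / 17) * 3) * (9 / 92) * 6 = 81 / 391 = 0.21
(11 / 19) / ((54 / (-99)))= -121 / 114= -1.06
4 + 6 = 10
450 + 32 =482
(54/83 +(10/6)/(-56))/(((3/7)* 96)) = 8657/573696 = 0.02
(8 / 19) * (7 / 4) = 14 / 19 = 0.74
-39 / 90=-13 / 30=-0.43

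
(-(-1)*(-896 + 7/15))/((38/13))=-9191/30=-306.37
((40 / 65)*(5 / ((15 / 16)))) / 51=128 / 1989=0.06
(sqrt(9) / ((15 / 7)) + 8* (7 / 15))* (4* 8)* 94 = 15441.07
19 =19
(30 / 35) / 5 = 0.17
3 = 3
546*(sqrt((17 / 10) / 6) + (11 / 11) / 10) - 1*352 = -1487 / 5 + 91*sqrt(255) / 5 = -6.77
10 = 10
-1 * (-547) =547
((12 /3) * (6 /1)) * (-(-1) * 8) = 192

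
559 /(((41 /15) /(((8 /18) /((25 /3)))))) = 2236 /205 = 10.91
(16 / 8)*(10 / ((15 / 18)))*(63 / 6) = 252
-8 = -8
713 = 713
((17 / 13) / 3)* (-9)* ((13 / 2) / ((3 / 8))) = -68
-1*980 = -980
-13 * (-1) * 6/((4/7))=273/2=136.50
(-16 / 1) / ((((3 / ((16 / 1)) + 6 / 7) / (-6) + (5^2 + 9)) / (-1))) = 3584 / 7577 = 0.47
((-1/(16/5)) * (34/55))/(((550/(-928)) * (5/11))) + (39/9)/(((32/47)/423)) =118489177/44000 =2692.94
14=14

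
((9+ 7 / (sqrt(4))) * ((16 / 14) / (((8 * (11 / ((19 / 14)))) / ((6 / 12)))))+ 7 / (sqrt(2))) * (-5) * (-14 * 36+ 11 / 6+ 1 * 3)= 7113125 / 25872+ 104825 * sqrt(2) / 12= 12628.68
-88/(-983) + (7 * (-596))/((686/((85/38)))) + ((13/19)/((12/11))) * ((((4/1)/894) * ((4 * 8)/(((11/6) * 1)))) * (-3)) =-1862834755/136360777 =-13.66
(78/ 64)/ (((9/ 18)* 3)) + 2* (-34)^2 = 37005/ 16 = 2312.81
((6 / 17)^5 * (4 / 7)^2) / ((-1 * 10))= -62208 / 347864965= -0.00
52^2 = 2704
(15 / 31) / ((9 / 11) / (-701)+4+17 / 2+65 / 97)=22439010 / 610695629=0.04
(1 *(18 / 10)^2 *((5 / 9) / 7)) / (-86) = -9 / 3010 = -0.00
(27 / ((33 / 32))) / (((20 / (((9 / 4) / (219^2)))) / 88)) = 144 / 26645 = 0.01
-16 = -16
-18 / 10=-9 / 5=-1.80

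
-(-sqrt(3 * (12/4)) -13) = 16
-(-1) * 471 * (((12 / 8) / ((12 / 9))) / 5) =4239 / 40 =105.98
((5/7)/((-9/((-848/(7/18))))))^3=609800192000/117649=5183216.11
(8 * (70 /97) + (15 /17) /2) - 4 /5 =89283 /16490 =5.41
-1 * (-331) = 331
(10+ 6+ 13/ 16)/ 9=269/ 144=1.87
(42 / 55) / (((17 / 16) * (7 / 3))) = 288 / 935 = 0.31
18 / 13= 1.38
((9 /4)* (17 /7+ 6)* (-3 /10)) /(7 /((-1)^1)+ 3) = 1.42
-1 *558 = -558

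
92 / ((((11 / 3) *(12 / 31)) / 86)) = 61318 / 11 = 5574.36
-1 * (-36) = 36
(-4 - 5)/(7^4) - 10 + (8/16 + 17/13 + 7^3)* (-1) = -22149459/62426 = -354.81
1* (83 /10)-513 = -5047 /10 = -504.70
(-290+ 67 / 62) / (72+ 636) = -5971 / 14632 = -0.41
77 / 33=7 / 3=2.33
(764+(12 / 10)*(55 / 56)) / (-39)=-21425 / 1092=-19.62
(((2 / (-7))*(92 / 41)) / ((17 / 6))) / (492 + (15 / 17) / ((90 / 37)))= -6624 / 14413427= -0.00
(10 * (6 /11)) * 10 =54.55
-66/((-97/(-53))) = -3498/97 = -36.06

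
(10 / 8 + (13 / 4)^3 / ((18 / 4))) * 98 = 125293 / 144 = 870.09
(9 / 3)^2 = 9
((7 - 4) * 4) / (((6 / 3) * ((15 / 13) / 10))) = 52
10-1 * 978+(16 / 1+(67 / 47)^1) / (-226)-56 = -10877747 / 10622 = -1024.08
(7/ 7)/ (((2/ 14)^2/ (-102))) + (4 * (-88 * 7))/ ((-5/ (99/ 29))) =-480774/ 145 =-3315.68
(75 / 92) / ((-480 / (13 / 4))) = -65 / 11776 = -0.01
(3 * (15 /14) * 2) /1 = 45 /7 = 6.43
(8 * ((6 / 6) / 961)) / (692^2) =0.00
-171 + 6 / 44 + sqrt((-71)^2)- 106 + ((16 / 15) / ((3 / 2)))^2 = -9148697 / 44550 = -205.36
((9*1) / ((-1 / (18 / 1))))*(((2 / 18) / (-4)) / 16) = 9 / 32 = 0.28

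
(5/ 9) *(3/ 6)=5/ 18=0.28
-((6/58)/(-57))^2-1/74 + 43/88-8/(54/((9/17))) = 19998942617/50414767656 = 0.40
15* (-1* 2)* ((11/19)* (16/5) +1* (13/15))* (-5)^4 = -968750/19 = -50986.84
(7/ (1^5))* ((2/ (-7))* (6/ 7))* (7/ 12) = -1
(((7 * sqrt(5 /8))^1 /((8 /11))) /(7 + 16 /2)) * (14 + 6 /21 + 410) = 1089 * sqrt(10) /16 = 215.23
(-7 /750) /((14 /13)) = -13 /1500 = -0.01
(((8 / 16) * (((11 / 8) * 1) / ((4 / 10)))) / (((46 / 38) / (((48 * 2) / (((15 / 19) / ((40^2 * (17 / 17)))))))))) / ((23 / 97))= 616299200 / 529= 1165026.84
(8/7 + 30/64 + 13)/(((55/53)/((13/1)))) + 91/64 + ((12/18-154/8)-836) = -670.12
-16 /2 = -8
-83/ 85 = -0.98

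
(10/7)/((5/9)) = 18/7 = 2.57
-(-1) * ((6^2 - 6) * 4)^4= 207360000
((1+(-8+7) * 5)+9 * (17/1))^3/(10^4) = 3307949/10000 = 330.79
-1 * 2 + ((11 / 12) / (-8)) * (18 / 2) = -3.03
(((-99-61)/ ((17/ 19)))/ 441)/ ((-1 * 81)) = 3040/ 607257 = 0.01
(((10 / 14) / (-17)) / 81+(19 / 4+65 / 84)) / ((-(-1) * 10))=53239 / 96390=0.55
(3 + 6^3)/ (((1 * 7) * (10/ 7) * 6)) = 73/ 20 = 3.65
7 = 7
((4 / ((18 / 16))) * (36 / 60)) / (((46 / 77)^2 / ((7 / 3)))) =332024 / 23805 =13.95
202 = 202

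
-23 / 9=-2.56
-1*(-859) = 859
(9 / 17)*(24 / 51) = 72 / 289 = 0.25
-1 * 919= -919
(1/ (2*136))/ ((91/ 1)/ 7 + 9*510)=1/ 1252016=0.00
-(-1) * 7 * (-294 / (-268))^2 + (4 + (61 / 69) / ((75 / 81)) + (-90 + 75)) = -16737631 / 10324700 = -1.62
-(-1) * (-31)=-31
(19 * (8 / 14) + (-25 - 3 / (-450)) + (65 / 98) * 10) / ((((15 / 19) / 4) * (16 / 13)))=-13622297 / 441000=-30.89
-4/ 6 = -2/ 3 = -0.67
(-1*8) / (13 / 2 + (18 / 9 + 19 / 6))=-24 / 35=-0.69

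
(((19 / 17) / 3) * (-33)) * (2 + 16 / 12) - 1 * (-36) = -254 / 51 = -4.98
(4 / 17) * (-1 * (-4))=16 / 17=0.94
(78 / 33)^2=676 / 121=5.59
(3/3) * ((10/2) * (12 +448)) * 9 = 20700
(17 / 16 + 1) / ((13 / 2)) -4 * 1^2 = -383 / 104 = -3.68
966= 966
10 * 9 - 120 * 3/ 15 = 66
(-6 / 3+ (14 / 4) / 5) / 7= -0.19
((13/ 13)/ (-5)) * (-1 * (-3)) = -3/ 5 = -0.60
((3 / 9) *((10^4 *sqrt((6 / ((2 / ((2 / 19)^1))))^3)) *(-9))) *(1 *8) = -1440000 *sqrt(114) / 361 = -42590.01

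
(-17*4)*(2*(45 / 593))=-6120 / 593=-10.32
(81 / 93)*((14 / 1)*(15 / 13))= 14.07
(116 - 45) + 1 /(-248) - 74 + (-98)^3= -233416361 /248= -941195.00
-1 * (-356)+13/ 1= 369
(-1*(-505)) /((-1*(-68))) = 7.43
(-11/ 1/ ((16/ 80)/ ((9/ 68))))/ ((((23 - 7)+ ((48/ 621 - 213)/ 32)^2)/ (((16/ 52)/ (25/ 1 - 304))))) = 2413255680/ 18118453584491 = 0.00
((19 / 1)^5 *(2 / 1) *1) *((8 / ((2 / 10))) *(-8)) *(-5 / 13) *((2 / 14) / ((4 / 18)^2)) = 160451215200 / 91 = 1763200167.03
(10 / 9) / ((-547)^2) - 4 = -10771514 / 2692881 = -4.00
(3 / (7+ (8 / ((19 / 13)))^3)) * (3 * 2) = 41154 / 390959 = 0.11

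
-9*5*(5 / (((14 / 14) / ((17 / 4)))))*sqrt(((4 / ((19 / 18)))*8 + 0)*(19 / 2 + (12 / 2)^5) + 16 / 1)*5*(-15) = 286875*sqrt(5325643) / 19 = 34843769.10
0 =0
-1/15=-0.07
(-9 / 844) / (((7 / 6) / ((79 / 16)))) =-2133 / 47264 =-0.05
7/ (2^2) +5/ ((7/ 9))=229/ 28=8.18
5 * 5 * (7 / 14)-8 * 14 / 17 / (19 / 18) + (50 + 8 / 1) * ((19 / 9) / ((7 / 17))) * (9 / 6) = 6135985 / 13566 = 452.31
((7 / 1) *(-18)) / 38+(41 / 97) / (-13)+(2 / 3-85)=-6302293 / 71877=-87.68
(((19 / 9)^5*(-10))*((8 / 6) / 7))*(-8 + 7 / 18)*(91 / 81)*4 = 352794585520 / 129140163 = 2731.87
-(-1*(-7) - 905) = 898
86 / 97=0.89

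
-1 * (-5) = 5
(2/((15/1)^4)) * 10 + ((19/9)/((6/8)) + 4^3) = 676504/10125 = 66.82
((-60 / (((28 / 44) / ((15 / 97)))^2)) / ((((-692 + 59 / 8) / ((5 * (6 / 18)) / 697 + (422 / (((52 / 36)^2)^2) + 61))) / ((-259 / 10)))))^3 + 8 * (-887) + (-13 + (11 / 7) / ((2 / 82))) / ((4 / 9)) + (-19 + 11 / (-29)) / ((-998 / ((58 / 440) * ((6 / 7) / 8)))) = -2677996889867244089656632033402481910966712931025056900073 / 162612725211504868556147816371813942125961504381848560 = -16468.56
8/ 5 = 1.60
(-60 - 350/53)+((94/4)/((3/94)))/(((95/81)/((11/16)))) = 365.02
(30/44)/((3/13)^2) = 845/66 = 12.80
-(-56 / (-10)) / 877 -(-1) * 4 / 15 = 3424 / 13155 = 0.26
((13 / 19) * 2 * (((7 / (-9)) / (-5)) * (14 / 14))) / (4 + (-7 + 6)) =0.07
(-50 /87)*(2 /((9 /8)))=-800 /783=-1.02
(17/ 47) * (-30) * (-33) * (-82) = -1380060/ 47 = -29362.98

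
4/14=2/7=0.29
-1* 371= -371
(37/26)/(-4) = -37/104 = -0.36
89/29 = 3.07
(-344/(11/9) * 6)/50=-9288/275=-33.77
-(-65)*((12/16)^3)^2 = 47385/4096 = 11.57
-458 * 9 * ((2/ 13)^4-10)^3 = 96018568057250815248/ 23298085122481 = 4121307.29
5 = 5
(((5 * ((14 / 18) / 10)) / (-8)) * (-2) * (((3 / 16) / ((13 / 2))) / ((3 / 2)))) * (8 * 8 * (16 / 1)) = 224 / 117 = 1.91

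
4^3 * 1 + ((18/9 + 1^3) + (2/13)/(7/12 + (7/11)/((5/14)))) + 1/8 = 10907901/162344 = 67.19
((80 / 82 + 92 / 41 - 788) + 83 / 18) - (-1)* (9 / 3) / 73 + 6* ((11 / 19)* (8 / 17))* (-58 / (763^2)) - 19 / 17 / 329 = -371446851887101169 / 476133433449786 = -780.13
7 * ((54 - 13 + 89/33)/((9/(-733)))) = -24912.13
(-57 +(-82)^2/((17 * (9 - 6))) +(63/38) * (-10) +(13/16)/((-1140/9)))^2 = 326328725414041/96149606400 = 3393.97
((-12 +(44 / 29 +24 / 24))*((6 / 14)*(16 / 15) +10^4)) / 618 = -3208480 / 20909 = -153.45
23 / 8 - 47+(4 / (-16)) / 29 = -10239 / 232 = -44.13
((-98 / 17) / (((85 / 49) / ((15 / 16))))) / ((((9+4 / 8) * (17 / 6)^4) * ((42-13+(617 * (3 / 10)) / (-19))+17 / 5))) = -222264 / 989640329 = -0.00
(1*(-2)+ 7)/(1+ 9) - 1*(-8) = 17/2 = 8.50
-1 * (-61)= 61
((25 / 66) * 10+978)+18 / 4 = 65095 / 66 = 986.29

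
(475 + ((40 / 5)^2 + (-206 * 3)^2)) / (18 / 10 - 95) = -1912315 / 466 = -4103.68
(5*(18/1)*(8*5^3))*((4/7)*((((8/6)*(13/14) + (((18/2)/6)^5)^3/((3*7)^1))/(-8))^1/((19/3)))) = -85504921875/3813376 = -22422.37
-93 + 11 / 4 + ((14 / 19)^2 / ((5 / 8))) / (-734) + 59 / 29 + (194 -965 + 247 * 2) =-28064149719 / 76842460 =-365.22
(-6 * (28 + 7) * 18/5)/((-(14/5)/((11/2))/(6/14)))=4455/7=636.43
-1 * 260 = -260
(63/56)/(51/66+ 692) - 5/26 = -0.19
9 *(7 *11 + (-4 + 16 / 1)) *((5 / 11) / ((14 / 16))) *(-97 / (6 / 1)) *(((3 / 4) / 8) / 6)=-129495 / 1232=-105.11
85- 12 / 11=923 / 11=83.91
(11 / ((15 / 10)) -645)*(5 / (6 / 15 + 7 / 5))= -47825 / 27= -1771.30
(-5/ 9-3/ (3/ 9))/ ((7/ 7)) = -86/ 9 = -9.56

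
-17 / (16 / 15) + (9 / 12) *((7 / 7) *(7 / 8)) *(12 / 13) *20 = -795 / 208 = -3.82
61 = 61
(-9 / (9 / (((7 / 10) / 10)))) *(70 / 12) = -49 / 120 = -0.41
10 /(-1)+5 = -5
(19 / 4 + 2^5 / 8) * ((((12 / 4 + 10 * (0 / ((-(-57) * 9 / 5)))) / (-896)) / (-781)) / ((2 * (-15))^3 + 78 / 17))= -85 / 61170019328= -0.00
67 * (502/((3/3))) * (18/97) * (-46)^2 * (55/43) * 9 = 634120637040/4171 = 152030840.82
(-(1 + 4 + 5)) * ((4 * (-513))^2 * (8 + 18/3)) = -589498560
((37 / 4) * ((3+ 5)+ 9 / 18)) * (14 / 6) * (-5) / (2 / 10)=-110075 / 24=-4586.46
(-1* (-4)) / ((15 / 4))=16 / 15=1.07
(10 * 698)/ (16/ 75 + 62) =261750/ 2333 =112.19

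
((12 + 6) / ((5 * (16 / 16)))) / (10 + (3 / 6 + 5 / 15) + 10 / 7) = 756 / 2575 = 0.29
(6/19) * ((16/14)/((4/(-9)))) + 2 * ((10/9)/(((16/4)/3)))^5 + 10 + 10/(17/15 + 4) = 11.94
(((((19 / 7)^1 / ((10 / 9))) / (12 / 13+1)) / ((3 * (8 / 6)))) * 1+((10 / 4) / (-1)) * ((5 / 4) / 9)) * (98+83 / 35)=-546857 / 183750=-2.98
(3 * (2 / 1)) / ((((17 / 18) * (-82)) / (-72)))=3888 / 697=5.58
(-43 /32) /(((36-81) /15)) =43 /96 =0.45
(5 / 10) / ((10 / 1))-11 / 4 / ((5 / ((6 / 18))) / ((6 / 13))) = -9 / 260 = -0.03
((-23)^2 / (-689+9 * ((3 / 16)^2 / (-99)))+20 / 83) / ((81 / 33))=-933211972 / 4348062153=-0.21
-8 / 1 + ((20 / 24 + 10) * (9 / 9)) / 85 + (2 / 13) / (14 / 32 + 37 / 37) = -236833 / 30498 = -7.77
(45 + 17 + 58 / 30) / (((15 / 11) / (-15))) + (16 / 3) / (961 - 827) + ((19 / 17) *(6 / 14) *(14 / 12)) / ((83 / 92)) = -332112001 / 472685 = -702.61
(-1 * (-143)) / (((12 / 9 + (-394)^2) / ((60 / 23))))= 495 / 205988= 0.00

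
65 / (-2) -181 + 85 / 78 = -8284 / 39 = -212.41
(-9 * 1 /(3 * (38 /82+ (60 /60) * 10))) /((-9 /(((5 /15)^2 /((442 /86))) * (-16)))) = -28208 /2559843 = -0.01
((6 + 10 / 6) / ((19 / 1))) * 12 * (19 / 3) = 92 / 3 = 30.67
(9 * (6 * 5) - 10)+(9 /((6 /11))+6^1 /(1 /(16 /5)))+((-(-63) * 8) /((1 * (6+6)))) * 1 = 3377 /10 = 337.70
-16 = -16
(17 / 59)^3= 4913 / 205379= 0.02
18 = 18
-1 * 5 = -5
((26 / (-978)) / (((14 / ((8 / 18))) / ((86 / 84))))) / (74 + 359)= -559 / 280128051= -0.00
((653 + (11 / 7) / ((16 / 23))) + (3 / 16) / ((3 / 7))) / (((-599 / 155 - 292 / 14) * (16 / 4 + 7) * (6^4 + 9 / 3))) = -5691445 / 3066190776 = -0.00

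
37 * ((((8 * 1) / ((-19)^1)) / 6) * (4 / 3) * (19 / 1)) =-592 / 9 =-65.78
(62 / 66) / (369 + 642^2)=31 / 13613589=0.00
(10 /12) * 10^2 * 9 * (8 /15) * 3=1200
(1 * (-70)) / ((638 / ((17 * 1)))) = -595 / 319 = -1.87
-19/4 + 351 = 1385/4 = 346.25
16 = 16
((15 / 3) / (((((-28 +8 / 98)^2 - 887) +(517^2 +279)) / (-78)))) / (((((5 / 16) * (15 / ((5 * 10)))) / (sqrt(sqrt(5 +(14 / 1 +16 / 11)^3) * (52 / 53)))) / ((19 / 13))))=-0.18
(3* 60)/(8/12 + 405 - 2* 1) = 540/1211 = 0.45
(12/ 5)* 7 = 84/ 5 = 16.80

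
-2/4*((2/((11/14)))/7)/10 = -1/55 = -0.02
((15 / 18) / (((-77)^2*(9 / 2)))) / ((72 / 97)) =485 / 11525976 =0.00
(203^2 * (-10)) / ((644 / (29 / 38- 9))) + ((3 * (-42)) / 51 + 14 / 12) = 469754663 / 89148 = 5269.38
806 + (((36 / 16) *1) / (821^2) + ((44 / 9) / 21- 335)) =240128456033 / 509574996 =471.23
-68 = -68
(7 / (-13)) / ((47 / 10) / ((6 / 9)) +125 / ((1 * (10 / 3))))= -140 / 11583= -0.01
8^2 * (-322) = -20608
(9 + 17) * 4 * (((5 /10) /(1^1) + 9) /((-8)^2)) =247 /16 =15.44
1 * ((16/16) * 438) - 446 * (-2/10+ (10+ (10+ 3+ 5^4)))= -1442404/5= -288480.80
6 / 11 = 0.55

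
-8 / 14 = -4 / 7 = -0.57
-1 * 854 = -854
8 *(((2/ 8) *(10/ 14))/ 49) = 10/ 343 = 0.03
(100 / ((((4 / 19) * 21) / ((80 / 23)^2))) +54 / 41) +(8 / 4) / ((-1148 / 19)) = 35778517 / 130134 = 274.94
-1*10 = -10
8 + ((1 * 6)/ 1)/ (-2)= 5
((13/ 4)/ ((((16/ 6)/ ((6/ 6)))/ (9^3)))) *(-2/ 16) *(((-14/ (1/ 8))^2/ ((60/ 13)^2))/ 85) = -26159679/ 34000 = -769.40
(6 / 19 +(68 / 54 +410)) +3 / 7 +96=1824241 / 3591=508.00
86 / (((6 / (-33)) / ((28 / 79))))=-13244 / 79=-167.65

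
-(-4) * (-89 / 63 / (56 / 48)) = -712 / 147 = -4.84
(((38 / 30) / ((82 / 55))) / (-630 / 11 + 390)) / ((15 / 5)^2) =2299 / 8103240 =0.00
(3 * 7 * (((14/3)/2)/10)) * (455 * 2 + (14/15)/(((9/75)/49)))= 56938/9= 6326.44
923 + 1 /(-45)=41534 /45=922.98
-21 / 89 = -0.24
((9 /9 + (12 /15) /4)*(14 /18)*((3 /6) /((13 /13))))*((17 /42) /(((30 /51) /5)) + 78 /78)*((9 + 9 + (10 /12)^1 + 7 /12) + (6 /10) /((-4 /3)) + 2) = 234617 /5400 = 43.45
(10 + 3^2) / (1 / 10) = 190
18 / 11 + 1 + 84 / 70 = 211 / 55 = 3.84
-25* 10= -250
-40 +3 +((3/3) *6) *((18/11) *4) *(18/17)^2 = 22345/3179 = 7.03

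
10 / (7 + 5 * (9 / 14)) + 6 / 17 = 3238 / 2431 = 1.33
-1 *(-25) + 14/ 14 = 26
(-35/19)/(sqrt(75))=-7 * sqrt(3)/57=-0.21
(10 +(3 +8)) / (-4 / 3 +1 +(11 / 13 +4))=819 / 176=4.65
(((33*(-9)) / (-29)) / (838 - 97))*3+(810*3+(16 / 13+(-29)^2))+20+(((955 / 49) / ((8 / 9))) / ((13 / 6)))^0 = 1814593 / 551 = 3293.27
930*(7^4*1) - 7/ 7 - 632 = 2232297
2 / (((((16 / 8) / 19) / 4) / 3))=228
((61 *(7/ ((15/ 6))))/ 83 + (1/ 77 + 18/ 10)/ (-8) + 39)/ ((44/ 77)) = 1043809/ 14608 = 71.45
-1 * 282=-282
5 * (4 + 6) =50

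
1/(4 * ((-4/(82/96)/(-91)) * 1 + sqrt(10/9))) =-805896/69435917 + 41761083 * sqrt(10)/555487336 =0.23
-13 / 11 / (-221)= 1 / 187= 0.01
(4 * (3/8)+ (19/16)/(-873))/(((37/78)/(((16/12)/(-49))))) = -272129/3165498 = -0.09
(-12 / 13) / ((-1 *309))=4 / 1339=0.00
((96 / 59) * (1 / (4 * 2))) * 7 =84 / 59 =1.42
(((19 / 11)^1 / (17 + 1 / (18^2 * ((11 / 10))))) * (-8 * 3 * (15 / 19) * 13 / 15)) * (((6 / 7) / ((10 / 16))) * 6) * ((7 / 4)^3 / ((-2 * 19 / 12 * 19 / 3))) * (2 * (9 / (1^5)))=3610964448 / 54689695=66.03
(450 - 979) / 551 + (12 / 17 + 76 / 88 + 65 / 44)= 860037 / 412148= 2.09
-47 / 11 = -4.27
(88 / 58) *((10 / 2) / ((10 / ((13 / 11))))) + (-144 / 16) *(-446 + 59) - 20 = 100453 / 29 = 3463.90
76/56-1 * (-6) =103/14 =7.36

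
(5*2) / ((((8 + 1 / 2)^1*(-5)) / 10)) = -40 / 17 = -2.35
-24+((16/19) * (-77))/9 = -5336/171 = -31.20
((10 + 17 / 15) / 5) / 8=167 / 600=0.28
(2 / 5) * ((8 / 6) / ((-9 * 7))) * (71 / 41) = -568 / 38745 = -0.01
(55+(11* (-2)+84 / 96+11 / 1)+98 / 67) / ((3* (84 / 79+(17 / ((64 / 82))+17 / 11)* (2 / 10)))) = 143889020 / 53366103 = 2.70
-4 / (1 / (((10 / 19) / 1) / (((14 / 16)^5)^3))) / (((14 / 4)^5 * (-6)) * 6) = 11258999068426240 / 13644477536891652171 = 0.00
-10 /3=-3.33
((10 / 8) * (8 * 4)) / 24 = 5 / 3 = 1.67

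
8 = 8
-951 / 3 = -317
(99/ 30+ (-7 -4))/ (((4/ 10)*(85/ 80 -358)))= 308/ 5711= 0.05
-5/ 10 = -1/ 2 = -0.50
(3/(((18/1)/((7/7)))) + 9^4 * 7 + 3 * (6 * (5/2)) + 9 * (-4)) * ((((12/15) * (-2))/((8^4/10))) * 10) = -1378085/768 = -1794.38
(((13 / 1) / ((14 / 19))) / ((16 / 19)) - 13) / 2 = 1781 / 448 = 3.98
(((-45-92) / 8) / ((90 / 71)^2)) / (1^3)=-690617 / 64800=-10.66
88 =88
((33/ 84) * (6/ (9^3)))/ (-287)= -11/ 976374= -0.00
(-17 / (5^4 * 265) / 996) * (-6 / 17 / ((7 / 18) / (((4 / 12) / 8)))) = 0.00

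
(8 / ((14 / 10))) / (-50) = -0.11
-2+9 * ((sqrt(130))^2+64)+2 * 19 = 1782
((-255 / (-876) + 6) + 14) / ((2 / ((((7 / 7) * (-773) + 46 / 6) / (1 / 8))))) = -4534600 / 73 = -62117.81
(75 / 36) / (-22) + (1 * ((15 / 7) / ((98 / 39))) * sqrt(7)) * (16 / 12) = -25 / 264 + 390 * sqrt(7) / 343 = 2.91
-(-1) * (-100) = -100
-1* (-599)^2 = -358801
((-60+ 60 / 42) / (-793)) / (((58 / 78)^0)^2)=0.07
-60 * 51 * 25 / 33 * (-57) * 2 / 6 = 484500 / 11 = 44045.45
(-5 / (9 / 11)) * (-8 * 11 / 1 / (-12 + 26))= 2420 / 63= 38.41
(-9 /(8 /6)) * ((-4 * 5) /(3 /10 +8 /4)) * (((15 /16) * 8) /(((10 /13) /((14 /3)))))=61425 /23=2670.65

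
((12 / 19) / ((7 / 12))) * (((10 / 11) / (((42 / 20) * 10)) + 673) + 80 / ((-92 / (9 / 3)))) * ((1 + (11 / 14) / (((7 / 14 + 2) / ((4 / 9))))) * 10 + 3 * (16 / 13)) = 704310892832 / 64303239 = 10952.96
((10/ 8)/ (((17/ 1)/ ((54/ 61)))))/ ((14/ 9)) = 0.04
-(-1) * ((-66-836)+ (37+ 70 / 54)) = -23320 / 27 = -863.70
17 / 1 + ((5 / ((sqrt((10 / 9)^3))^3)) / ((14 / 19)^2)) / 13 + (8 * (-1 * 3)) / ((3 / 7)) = -39 + 7105563 * sqrt(10) / 50960000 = -38.56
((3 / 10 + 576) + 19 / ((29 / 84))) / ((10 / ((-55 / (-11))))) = 183087 / 580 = 315.67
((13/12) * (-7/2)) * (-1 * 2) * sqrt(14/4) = 91 * sqrt(14)/24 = 14.19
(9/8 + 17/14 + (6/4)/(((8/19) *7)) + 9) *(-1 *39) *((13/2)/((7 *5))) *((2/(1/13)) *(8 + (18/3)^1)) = -8746257/280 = -31236.63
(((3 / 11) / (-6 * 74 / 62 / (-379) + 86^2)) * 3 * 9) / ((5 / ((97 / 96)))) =30770631 / 152936653760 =0.00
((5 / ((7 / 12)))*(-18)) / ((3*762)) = -0.07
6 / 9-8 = -22 / 3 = -7.33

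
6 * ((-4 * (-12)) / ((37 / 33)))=9504 / 37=256.86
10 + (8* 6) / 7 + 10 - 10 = 118 / 7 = 16.86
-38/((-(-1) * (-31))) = 38/31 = 1.23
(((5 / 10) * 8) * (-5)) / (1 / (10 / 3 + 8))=-680 / 3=-226.67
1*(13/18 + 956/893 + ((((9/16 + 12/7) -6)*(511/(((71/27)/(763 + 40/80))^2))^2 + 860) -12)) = -361230979239457599916216665155/52283822130432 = -6909039250005437.48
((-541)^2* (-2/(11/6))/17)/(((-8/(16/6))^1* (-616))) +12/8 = -124742/14399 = -8.66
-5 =-5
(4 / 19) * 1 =4 / 19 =0.21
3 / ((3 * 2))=1 / 2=0.50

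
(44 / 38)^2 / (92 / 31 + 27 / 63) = 9548 / 24187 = 0.39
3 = 3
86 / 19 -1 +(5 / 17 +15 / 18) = 9019 / 1938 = 4.65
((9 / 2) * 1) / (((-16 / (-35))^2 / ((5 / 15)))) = 3675 / 512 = 7.18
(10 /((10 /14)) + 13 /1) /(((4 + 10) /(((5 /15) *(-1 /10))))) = -9 /140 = -0.06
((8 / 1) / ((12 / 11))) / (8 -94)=-11 / 129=-0.09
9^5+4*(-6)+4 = 59029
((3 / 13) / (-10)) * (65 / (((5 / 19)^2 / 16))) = -8664 / 25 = -346.56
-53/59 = -0.90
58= 58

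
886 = 886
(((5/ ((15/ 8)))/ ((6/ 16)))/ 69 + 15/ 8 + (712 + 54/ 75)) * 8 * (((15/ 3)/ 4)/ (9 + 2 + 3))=88765499/ 173880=510.50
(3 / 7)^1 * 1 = 3 / 7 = 0.43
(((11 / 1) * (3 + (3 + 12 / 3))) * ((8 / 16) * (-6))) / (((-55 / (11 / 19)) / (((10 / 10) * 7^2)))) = 170.21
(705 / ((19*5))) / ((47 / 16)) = 48 / 19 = 2.53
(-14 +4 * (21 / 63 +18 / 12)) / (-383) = 20 / 1149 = 0.02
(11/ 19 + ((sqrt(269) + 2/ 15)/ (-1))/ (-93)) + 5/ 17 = sqrt(269)/ 93 + 394036/ 450585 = 1.05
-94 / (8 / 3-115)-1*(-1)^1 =619 / 337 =1.84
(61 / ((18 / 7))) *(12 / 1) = 854 / 3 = 284.67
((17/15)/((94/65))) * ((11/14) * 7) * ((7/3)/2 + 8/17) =23881/3384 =7.06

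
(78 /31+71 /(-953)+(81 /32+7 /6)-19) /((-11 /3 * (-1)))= -3.51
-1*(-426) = 426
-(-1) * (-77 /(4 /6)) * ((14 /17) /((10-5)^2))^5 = -62118672 /13865791015625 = -0.00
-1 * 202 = -202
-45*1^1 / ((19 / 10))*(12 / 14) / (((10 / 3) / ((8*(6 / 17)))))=-17.20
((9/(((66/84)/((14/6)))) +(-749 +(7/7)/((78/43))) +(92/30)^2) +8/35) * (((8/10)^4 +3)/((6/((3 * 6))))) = -683540056523/93843750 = -7283.81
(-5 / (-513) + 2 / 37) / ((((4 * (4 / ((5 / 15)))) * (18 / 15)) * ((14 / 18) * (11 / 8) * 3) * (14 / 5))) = 4325 / 35076888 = 0.00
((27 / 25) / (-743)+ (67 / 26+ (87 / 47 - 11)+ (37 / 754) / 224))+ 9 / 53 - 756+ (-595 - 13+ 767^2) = 4586694182673559753 / 7814872811200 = 586918.60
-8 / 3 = -2.67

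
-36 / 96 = -3 / 8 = -0.38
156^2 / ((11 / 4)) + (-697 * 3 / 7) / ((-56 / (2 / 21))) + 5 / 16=8850.28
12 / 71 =0.17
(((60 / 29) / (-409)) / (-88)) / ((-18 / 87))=-5 / 17996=-0.00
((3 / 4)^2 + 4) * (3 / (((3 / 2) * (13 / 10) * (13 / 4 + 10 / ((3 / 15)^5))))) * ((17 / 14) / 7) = 6205 / 159266562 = 0.00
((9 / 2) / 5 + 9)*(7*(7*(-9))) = -43659 / 10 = -4365.90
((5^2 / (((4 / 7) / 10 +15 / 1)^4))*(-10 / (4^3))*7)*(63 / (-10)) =0.00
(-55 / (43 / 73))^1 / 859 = -4015 / 36937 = -0.11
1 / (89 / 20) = 20 / 89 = 0.22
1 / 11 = 0.09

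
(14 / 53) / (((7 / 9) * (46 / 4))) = 36 / 1219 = 0.03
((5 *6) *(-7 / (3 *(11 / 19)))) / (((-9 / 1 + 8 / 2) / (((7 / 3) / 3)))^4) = -638666 / 9021375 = -0.07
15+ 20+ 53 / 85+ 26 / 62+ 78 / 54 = 889012 / 23715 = 37.49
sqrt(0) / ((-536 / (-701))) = 0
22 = 22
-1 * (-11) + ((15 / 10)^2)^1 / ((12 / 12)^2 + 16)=757 / 68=11.13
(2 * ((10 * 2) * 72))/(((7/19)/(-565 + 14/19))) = -30876480/7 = -4410925.71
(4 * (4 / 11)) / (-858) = -8 / 4719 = -0.00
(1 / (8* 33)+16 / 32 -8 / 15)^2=169 / 193600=0.00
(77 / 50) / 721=11 / 5150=0.00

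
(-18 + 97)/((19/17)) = 1343/19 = 70.68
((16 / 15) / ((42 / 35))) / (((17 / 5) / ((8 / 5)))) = 64 / 153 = 0.42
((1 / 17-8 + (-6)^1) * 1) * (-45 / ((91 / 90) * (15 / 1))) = 63990 / 1547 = 41.36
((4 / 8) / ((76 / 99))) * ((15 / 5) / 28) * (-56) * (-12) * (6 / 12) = 23.45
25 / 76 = 0.33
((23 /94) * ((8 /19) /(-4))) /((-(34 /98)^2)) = 55223 /258077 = 0.21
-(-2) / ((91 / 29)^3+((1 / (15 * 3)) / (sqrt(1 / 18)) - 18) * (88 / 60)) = 0.43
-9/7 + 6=33/7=4.71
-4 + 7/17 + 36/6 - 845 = -14324/17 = -842.59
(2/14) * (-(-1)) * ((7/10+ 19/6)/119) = 58/12495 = 0.00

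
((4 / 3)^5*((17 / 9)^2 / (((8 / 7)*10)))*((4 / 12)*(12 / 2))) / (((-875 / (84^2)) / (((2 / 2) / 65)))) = -29001728 / 88846875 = -0.33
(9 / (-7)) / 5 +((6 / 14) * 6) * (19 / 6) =276 / 35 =7.89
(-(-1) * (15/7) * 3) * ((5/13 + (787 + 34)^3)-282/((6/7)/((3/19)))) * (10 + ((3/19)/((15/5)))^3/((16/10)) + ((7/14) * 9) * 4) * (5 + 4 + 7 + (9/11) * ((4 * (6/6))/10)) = 848643851606349504591/521805284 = 1626361168865.34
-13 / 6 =-2.17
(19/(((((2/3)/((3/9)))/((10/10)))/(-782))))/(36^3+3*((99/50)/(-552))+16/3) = -205040400/1287852503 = -0.16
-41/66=-0.62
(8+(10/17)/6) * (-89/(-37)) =36757/1887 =19.48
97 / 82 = 1.18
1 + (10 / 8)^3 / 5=89 / 64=1.39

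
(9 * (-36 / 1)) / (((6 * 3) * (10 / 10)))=-18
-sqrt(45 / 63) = -sqrt(35) / 7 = -0.85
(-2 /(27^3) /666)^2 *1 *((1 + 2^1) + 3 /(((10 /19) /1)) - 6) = 1 /15911359483230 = 0.00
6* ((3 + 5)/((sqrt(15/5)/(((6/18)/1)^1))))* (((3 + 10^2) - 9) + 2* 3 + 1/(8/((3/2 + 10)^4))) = 21119.55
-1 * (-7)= 7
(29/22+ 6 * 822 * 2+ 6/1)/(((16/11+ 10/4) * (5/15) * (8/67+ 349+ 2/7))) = 101852261/4752259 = 21.43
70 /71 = 0.99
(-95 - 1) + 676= 580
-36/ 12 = -3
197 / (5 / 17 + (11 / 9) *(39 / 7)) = 27.73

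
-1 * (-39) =39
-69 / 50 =-1.38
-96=-96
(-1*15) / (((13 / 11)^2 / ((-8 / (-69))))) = -4840 / 3887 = -1.25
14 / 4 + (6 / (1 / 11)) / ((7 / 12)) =1633 / 14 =116.64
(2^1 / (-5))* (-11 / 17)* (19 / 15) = 0.33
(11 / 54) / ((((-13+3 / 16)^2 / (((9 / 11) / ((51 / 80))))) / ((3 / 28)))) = 0.00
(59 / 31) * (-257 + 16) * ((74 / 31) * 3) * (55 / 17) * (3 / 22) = -23674635 / 16337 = -1449.14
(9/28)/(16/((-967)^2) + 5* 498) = 8415801/65194405528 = 0.00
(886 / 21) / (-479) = -886 / 10059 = -0.09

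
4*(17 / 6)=34 / 3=11.33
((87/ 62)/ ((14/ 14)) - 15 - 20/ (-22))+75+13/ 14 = 150956/ 2387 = 63.24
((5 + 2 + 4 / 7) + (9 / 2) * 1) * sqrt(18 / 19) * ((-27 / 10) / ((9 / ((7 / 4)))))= -1521 * sqrt(38) / 1520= -6.17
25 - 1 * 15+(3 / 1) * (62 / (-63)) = 7.05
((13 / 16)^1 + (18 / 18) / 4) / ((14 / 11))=0.83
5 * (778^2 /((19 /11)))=1752137.89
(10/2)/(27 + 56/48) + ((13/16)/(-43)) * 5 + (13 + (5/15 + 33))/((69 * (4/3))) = 4706647/8022768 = 0.59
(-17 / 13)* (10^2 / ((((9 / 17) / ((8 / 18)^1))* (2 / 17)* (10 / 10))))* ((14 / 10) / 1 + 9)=-786080 / 81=-9704.69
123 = 123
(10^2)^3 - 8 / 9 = 8999992 / 9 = 999999.11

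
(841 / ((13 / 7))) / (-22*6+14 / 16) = -47096 / 13637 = -3.45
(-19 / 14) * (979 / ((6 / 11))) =-204611 / 84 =-2435.85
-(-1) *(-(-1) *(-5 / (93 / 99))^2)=27225 / 961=28.33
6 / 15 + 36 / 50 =1.12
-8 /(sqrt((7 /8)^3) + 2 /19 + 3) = -4591616 /1658449 + 323456 * sqrt(14) /1658449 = -2.04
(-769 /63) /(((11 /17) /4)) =-52292 /693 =-75.46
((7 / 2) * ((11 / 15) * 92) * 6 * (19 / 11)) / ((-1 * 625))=-12236 / 3125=-3.92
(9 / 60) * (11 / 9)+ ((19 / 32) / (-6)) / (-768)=135263 / 737280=0.18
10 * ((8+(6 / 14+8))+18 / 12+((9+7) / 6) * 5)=6565 / 21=312.62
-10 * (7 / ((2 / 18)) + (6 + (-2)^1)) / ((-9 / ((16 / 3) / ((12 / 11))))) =363.95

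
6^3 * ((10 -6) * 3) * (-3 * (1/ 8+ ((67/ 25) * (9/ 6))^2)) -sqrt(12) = -79147044/ 625 -2 * sqrt(3) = -126638.73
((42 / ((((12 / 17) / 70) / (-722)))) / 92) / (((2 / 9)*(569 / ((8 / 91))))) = -3866310 / 170131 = -22.73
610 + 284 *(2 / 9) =673.11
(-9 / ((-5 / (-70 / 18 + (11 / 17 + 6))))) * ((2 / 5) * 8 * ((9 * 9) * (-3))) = -1640736 / 425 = -3860.56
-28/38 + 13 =12.26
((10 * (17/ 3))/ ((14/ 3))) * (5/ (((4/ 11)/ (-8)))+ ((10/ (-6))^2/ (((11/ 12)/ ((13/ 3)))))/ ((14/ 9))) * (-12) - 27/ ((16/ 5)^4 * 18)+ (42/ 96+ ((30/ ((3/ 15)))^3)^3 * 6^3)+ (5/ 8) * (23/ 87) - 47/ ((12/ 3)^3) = 51037927041024000090956097907049/ 6146359296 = 8303765625000000014798.37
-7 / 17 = -0.41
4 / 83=0.05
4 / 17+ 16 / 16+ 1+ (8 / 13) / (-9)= 4310 / 1989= 2.17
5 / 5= 1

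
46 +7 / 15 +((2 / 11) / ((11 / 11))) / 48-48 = -673 / 440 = -1.53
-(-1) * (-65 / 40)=-13 / 8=-1.62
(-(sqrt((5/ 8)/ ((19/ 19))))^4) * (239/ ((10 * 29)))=-1195/ 3712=-0.32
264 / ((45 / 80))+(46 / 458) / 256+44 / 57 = 523630005 / 1113856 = 470.11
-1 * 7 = -7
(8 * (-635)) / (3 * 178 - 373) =-5080 / 161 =-31.55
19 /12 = 1.58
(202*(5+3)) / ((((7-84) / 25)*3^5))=-2.16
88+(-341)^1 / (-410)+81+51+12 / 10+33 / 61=5566543 / 25010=222.57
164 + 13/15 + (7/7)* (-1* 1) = 2458/15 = 163.87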